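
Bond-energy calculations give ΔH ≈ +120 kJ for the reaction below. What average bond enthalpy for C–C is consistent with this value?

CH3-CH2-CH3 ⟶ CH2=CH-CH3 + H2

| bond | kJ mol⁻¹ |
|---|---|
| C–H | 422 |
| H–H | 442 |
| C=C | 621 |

D(C–C) ≈ 339 kJ/mol

Let D be the C–C bond energy.
Σ(broken) = 2×D + 8×422 = 3376 + 2D
Σ(formed) = 1×D + 6×422 + 1×621 + 1×442 = 3595 + D
ΔH = Σ(broken) − Σ(formed) = (3376 + 2D) − (3595 + D) = −219 + D
Setting this equal to +120 kJ gives D = 339 kJ/mol.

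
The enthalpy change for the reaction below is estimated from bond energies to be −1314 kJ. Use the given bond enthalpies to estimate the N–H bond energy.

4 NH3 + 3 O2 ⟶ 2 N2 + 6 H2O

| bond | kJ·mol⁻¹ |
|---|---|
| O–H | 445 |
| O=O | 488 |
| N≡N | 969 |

D(N–H) ≈ 375 kJ/mol

Let D be the N–H bond energy.
Σ(broken) = 12×D + 3×488 = 1464 + 12D
Σ(formed) = 2×969 + 12×445 = 7278
ΔH = Σ(broken) − Σ(formed) = (1464 + 12D) − (7278) = −5814 + 12D
Setting this equal to −1314 kJ gives 12D = 4500, so D = 375 kJ/mol.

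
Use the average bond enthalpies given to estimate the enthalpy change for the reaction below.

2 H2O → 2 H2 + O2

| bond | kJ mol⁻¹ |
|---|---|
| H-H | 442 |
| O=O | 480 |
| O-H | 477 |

Bonds broken (reactants):
  O-H: 4 × 477 = 1908
  Σ(broken) = 1908 kJ
Bonds formed (products):
  H-H: 2 × 442 = 884
  O=O: 1 × 480 = 480
  Σ(formed) = 1364 kJ
ΔH = Σ(broken) − Σ(formed) = 1908 − 1364 = +544 kJ

ΔH ≈ +544 kJ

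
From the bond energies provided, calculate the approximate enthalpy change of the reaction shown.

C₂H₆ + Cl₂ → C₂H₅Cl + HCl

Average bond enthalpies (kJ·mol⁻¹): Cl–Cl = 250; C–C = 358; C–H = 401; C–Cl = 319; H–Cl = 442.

ΔH ≈ −110 kJ

Bonds broken (reactants):
  C–C: 1 × 358 = 358
  C–H: 6 × 401 = 2406
  Cl–Cl: 1 × 250 = 250
  Σ(broken) = 3014 kJ
Bonds formed (products):
  C–C: 1 × 358 = 358
  C–Cl: 1 × 319 = 319
  C–H: 5 × 401 = 2005
  H–Cl: 1 × 442 = 442
  Σ(formed) = 3124 kJ
ΔH = Σ(broken) − Σ(formed) = 3014 − 3124 = −110 kJ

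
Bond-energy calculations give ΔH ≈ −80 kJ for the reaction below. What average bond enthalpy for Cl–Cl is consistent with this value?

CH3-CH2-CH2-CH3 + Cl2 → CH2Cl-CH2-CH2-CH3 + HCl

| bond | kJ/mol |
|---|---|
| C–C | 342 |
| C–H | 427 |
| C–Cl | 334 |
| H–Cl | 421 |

D(Cl–Cl) ≈ 248 kJ/mol

Let D be the Cl–Cl bond energy.
Σ(broken) = 3×342 + 10×427 + 1×D = 5296 + D
Σ(formed) = 3×342 + 1×334 + 9×427 + 1×421 = 5624
ΔH = Σ(broken) − Σ(formed) = (5296 + D) − (5624) = −328 + D
Setting this equal to −80 kJ gives D = 248 kJ/mol.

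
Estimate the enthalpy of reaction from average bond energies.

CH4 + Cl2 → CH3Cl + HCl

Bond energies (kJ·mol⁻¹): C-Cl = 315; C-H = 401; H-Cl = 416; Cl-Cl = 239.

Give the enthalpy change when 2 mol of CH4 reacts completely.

Bonds broken (reactants):
  C-H: 4 × 401 = 1604
  Cl-Cl: 1 × 239 = 239
  Σ(broken) = 1843 kJ
Bonds formed (products):
  C-Cl: 1 × 315 = 315
  C-H: 3 × 401 = 1203
  H-Cl: 1 × 416 = 416
  Σ(formed) = 1934 kJ
ΔH = Σ(broken) − Σ(formed) = 1843 − 1934 = −91 kJ
For 2× the reaction as written: 2 × (−91) = −182 kJ

ΔH = −182 kJ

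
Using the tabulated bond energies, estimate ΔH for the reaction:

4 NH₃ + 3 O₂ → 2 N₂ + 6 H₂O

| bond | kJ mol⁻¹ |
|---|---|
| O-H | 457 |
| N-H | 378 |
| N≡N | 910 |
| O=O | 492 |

Bonds broken (reactants):
  N-H: 12 × 378 = 4536
  O=O: 3 × 492 = 1476
  Σ(broken) = 6012 kJ
Bonds formed (products):
  N≡N: 2 × 910 = 1820
  O-H: 12 × 457 = 5484
  Σ(formed) = 7304 kJ
ΔH = Σ(broken) − Σ(formed) = 6012 − 7304 = −1292 kJ

ΔH ≈ −1292 kJ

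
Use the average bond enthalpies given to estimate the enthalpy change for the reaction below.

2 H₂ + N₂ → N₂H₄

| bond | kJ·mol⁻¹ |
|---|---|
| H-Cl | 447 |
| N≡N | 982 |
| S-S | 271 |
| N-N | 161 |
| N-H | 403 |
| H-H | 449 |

ΔH ≈ +107 kJ

Bonds broken (reactants):
  H-H: 2 × 449 = 898
  N≡N: 1 × 982 = 982
  Σ(broken) = 1880 kJ
Bonds formed (products):
  N-H: 4 × 403 = 1612
  N-N: 1 × 161 = 161
  Σ(formed) = 1773 kJ
ΔH = Σ(broken) − Σ(formed) = 1880 − 1773 = +107 kJ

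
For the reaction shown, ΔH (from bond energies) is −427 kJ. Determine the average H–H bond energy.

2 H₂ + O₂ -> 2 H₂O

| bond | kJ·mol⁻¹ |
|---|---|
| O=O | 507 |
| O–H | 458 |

D(H–H) ≈ 449 kJ/mol

Let D be the H–H bond energy.
Σ(broken) = 2×D + 1×507 = 507 + 2D
Σ(formed) = 4×458 = 1832
ΔH = Σ(broken) − Σ(formed) = (507 + 2D) − (1832) = −1325 + 2D
Setting this equal to −427 kJ gives 2D = 898, so D = 449 kJ/mol.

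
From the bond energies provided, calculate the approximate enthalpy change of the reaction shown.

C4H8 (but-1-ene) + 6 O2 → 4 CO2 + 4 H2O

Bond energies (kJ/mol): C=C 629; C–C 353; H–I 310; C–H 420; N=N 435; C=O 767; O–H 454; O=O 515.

Bonds broken (reactants):
  C–C: 2 × 353 = 706
  C–H: 8 × 420 = 3360
  C=C: 1 × 629 = 629
  O=O: 6 × 515 = 3090
  Σ(broken) = 7785 kJ
Bonds formed (products):
  C=O: 8 × 767 = 6136
  O–H: 8 × 454 = 3632
  Σ(formed) = 9768 kJ
ΔH = Σ(broken) − Σ(formed) = 7785 − 9768 = −1983 kJ

ΔH ≈ −1983 kJ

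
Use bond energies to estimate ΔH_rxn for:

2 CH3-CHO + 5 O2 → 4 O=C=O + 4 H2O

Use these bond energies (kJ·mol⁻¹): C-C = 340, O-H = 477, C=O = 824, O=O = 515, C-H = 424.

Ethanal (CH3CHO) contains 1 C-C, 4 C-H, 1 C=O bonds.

ΔH ≈ −2113 kJ

Bonds broken (reactants):
  C-C: 2 × 340 = 680
  C-H: 8 × 424 = 3392
  C=O: 2 × 824 = 1648
  O=O: 5 × 515 = 2575
  Σ(broken) = 8295 kJ
Bonds formed (products):
  C=O: 8 × 824 = 6592
  O-H: 8 × 477 = 3816
  Σ(formed) = 10408 kJ
ΔH = Σ(broken) − Σ(formed) = 8295 − 10408 = −2113 kJ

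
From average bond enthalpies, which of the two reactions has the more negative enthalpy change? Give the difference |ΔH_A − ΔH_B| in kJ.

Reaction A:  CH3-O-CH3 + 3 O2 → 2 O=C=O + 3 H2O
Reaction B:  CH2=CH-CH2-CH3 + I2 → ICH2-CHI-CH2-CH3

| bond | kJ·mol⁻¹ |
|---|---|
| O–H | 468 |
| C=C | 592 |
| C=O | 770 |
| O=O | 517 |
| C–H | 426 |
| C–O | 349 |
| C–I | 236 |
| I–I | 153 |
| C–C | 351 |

Reaction A, by 1005 kJ

Reaction A:
  Bonds broken (reactants):
    C–H: 6 × 426 = 2556
    C–O: 2 × 349 = 698
    O=O: 3 × 517 = 1551
    Σ(broken) = 4805 kJ
  Bonds formed (products):
    C=O: 4 × 770 = 3080
    O–H: 6 × 468 = 2808
    Σ(formed) = 5888 kJ
  ΔH_A = 4805 − 5888 = −1083 kJ
Reaction B:
  Bonds broken (reactants):
    C–C: 2 × 351 = 702
    C–H: 8 × 426 = 3408
    C=C: 1 × 592 = 592
    I–I: 1 × 153 = 153
    Σ(broken) = 4855 kJ
  Bonds formed (products):
    C–C: 3 × 351 = 1053
    C–H: 8 × 426 = 3408
    C–I: 2 × 236 = 472
    Σ(formed) = 4933 kJ
  ΔH_B = 4855 − 4933 = −78 kJ
ΔH_A − ΔH_B = −1005 kJ, so reaction A has the more negative ΔH; |ΔH_A − ΔH_B| = 1005 kJ.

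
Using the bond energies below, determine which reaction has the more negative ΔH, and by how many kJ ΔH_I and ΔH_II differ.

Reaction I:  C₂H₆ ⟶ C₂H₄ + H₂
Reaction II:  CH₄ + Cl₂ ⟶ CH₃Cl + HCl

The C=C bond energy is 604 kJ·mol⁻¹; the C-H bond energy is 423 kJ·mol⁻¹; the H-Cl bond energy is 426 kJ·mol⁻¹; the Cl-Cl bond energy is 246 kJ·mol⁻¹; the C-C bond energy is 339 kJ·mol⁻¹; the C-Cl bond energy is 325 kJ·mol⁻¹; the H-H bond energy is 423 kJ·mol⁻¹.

Reaction I:
  Bonds broken (reactants):
    C-C: 1 × 339 = 339
    C-H: 6 × 423 = 2538
    Σ(broken) = 2877 kJ
  Bonds formed (products):
    C-H: 4 × 423 = 1692
    C=C: 1 × 604 = 604
    H-H: 1 × 423 = 423
    Σ(formed) = 2719 kJ
  ΔH_I = 2877 − 2719 = +158 kJ
Reaction II:
  Bonds broken (reactants):
    C-H: 4 × 423 = 1692
    Cl-Cl: 1 × 246 = 246
    Σ(broken) = 1938 kJ
  Bonds formed (products):
    C-Cl: 1 × 325 = 325
    C-H: 3 × 423 = 1269
    H-Cl: 1 × 426 = 426
    Σ(formed) = 2020 kJ
  ΔH_II = 1938 − 2020 = −82 kJ
ΔH_I − ΔH_II = +240 kJ, so reaction II has the more negative ΔH; |ΔH_I − ΔH_II| = 240 kJ.

Reaction II, by 240 kJ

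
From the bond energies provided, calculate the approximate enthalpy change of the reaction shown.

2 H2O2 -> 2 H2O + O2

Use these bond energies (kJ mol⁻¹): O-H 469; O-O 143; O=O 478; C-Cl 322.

ΔH ≈ −192 kJ

Bonds broken (reactants):
  O-H: 4 × 469 = 1876
  O-O: 2 × 143 = 286
  Σ(broken) = 2162 kJ
Bonds formed (products):
  O-H: 4 × 469 = 1876
  O=O: 1 × 478 = 478
  Σ(formed) = 2354 kJ
ΔH = Σ(broken) − Σ(formed) = 2162 − 2354 = −192 kJ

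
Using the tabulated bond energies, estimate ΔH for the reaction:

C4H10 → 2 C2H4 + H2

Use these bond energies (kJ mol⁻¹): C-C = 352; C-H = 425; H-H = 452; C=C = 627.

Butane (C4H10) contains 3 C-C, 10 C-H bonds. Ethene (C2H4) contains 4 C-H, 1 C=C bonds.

ΔH ≈ +200 kJ

Bonds broken (reactants):
  C-C: 3 × 352 = 1056
  C-H: 10 × 425 = 4250
  Σ(broken) = 5306 kJ
Bonds formed (products):
  C-H: 8 × 425 = 3400
  C=C: 2 × 627 = 1254
  H-H: 1 × 452 = 452
  Σ(formed) = 5106 kJ
ΔH = Σ(broken) − Σ(formed) = 5306 − 5106 = +200 kJ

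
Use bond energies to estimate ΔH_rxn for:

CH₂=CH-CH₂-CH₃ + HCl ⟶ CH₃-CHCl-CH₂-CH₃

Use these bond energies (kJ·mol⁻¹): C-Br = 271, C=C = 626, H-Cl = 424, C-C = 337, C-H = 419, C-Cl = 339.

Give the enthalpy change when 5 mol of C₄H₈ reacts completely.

ΔH = −225 kJ

Bonds broken (reactants):
  C-C: 2 × 337 = 674
  C-H: 8 × 419 = 3352
  C=C: 1 × 626 = 626
  H-Cl: 1 × 424 = 424
  Σ(broken) = 5076 kJ
Bonds formed (products):
  C-C: 3 × 337 = 1011
  C-Cl: 1 × 339 = 339
  C-H: 9 × 419 = 3771
  Σ(formed) = 5121 kJ
ΔH = Σ(broken) − Σ(formed) = 5076 − 5121 = −45 kJ
For 5× the reaction as written: 5 × (−45) = −225 kJ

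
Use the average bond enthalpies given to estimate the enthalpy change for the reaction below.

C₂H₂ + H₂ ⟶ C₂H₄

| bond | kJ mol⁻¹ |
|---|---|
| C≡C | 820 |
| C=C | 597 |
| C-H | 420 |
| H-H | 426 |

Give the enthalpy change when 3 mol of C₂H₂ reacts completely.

Bonds broken (reactants):
  C≡C: 1 × 820 = 820
  C-H: 2 × 420 = 840
  H-H: 1 × 426 = 426
  Σ(broken) = 2086 kJ
Bonds formed (products):
  C-H: 4 × 420 = 1680
  C=C: 1 × 597 = 597
  Σ(formed) = 2277 kJ
ΔH = Σ(broken) − Σ(formed) = 2086 − 2277 = −191 kJ
For 3× the reaction as written: 3 × (−191) = −573 kJ

ΔH = −573 kJ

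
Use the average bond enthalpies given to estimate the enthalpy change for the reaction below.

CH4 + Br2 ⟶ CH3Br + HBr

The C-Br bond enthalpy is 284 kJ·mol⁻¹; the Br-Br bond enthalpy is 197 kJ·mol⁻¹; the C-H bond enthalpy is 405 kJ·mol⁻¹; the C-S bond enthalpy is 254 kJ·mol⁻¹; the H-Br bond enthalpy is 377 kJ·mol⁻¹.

ΔH ≈ −59 kJ

Bonds broken (reactants):
  Br-Br: 1 × 197 = 197
  C-H: 4 × 405 = 1620
  Σ(broken) = 1817 kJ
Bonds formed (products):
  C-Br: 1 × 284 = 284
  C-H: 3 × 405 = 1215
  H-Br: 1 × 377 = 377
  Σ(formed) = 1876 kJ
ΔH = Σ(broken) − Σ(formed) = 1817 − 1876 = −59 kJ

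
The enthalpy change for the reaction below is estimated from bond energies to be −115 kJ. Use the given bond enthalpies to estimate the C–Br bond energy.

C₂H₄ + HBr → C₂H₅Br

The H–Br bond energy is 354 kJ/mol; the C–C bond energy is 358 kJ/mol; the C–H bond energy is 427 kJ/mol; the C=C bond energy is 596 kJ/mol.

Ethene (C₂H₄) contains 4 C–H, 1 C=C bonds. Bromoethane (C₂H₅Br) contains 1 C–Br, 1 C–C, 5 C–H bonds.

D(C–Br) ≈ 280 kJ/mol

Let D be the C–Br bond energy.
Σ(broken) = 4×427 + 1×596 + 1×354 = 2658
Σ(formed) = 1×D + 1×358 + 5×427 = 2493 + D
ΔH = Σ(broken) − Σ(formed) = (2658) − (2493 + D) = +165 − D
Setting this equal to −115 kJ gives D = 280 kJ/mol.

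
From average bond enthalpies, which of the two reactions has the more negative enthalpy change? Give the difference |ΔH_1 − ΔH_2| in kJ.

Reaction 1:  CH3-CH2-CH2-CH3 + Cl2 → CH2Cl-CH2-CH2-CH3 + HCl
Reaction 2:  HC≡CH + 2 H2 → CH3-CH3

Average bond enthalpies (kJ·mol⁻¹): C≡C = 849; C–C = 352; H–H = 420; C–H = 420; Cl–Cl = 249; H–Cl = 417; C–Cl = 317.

Reaction 1:
  Bonds broken (reactants):
    C–C: 3 × 352 = 1056
    C–H: 10 × 420 = 4200
    Cl–Cl: 1 × 249 = 249
    Σ(broken) = 5505 kJ
  Bonds formed (products):
    C–C: 3 × 352 = 1056
    C–Cl: 1 × 317 = 317
    C–H: 9 × 420 = 3780
    H–Cl: 1 × 417 = 417
    Σ(formed) = 5570 kJ
  ΔH_1 = 5505 − 5570 = −65 kJ
Reaction 2:
  Bonds broken (reactants):
    C≡C: 1 × 849 = 849
    C–H: 2 × 420 = 840
    H–H: 2 × 420 = 840
    Σ(broken) = 2529 kJ
  Bonds formed (products):
    C–C: 1 × 352 = 352
    C–H: 6 × 420 = 2520
    Σ(formed) = 2872 kJ
  ΔH_2 = 2529 − 2872 = −343 kJ
ΔH_1 − ΔH_2 = +278 kJ, so reaction 2 has the more negative ΔH; |ΔH_1 − ΔH_2| = 278 kJ.

Reaction 2, by 278 kJ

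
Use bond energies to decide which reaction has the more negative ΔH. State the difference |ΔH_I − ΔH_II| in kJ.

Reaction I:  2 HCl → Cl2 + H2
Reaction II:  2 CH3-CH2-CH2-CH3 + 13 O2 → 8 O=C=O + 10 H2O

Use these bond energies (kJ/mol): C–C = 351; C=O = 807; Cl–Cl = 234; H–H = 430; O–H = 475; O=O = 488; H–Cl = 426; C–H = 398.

Reaction II, by 6190 kJ

Reaction I:
  Bonds broken (reactants):
    H–Cl: 2 × 426 = 852
    Σ(broken) = 852 kJ
  Bonds formed (products):
    Cl–Cl: 1 × 234 = 234
    H–H: 1 × 430 = 430
    Σ(formed) = 664 kJ
  ΔH_I = 852 − 664 = +188 kJ
Reaction II:
  Bonds broken (reactants):
    C–C: 6 × 351 = 2106
    C–H: 20 × 398 = 7960
    O=O: 13 × 488 = 6344
    Σ(broken) = 16410 kJ
  Bonds formed (products):
    C=O: 16 × 807 = 12912
    O–H: 20 × 475 = 9500
    Σ(formed) = 22412 kJ
  ΔH_II = 16410 − 22412 = −6002 kJ
ΔH_I − ΔH_II = +6190 kJ, so reaction II has the more negative ΔH; |ΔH_I − ΔH_II| = 6190 kJ.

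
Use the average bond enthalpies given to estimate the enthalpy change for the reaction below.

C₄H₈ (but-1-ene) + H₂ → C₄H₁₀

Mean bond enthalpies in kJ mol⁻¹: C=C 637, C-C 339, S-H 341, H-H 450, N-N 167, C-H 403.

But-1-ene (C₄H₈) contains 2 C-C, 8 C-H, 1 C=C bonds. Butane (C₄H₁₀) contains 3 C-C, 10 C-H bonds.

Bonds broken (reactants):
  C-C: 2 × 339 = 678
  C-H: 8 × 403 = 3224
  C=C: 1 × 637 = 637
  H-H: 1 × 450 = 450
  Σ(broken) = 4989 kJ
Bonds formed (products):
  C-C: 3 × 339 = 1017
  C-H: 10 × 403 = 4030
  Σ(formed) = 5047 kJ
ΔH = Σ(broken) − Σ(formed) = 4989 − 5047 = −58 kJ

ΔH ≈ −58 kJ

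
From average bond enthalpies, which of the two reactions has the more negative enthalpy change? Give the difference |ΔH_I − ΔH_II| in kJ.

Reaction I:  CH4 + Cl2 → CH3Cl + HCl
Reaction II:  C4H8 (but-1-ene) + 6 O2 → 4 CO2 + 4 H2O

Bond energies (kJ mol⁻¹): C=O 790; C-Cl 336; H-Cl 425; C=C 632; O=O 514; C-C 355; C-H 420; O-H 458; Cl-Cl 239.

Reaction I:
  Bonds broken (reactants):
    C-H: 4 × 420 = 1680
    Cl-Cl: 1 × 239 = 239
    Σ(broken) = 1919 kJ
  Bonds formed (products):
    C-Cl: 1 × 336 = 336
    C-H: 3 × 420 = 1260
    H-Cl: 1 × 425 = 425
    Σ(formed) = 2021 kJ
  ΔH_I = 1919 − 2021 = −102 kJ
Reaction II:
  Bonds broken (reactants):
    C-C: 2 × 355 = 710
    C-H: 8 × 420 = 3360
    C=C: 1 × 632 = 632
    O=O: 6 × 514 = 3084
    Σ(broken) = 7786 kJ
  Bonds formed (products):
    C=O: 8 × 790 = 6320
    O-H: 8 × 458 = 3664
    Σ(formed) = 9984 kJ
  ΔH_II = 7786 − 9984 = −2198 kJ
ΔH_I − ΔH_II = +2096 kJ, so reaction II has the more negative ΔH; |ΔH_I − ΔH_II| = 2096 kJ.

Reaction II, by 2096 kJ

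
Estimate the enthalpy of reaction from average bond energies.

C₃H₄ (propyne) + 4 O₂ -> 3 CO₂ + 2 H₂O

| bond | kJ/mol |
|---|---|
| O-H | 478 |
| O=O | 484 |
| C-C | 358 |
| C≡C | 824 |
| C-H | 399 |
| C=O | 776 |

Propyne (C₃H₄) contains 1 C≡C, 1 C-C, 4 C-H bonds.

ΔH ≈ −1854 kJ

Bonds broken (reactants):
  C≡C: 1 × 824 = 824
  C-C: 1 × 358 = 358
  C-H: 4 × 399 = 1596
  O=O: 4 × 484 = 1936
  Σ(broken) = 4714 kJ
Bonds formed (products):
  C=O: 6 × 776 = 4656
  O-H: 4 × 478 = 1912
  Σ(formed) = 6568 kJ
ΔH = Σ(broken) − Σ(formed) = 4714 − 6568 = −1854 kJ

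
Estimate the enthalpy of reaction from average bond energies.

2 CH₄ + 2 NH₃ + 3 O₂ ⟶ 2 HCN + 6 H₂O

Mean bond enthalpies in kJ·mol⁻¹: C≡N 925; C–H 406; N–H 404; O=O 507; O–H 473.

Bonds broken (reactants):
  C–H: 8 × 406 = 3248
  N–H: 6 × 404 = 2424
  O=O: 3 × 507 = 1521
  Σ(broken) = 7193 kJ
Bonds formed (products):
  C≡N: 2 × 925 = 1850
  C–H: 2 × 406 = 812
  O–H: 12 × 473 = 5676
  Σ(formed) = 8338 kJ
ΔH = Σ(broken) − Σ(formed) = 7193 − 8338 = −1145 kJ

ΔH ≈ −1145 kJ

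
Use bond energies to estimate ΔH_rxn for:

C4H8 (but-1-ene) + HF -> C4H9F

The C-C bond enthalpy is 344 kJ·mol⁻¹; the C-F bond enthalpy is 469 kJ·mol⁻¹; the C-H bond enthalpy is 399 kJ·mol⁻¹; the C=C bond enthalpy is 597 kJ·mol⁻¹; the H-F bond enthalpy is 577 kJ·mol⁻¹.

Bonds broken (reactants):
  C-C: 2 × 344 = 688
  C-H: 8 × 399 = 3192
  C=C: 1 × 597 = 597
  H-F: 1 × 577 = 577
  Σ(broken) = 5054 kJ
Bonds formed (products):
  C-C: 3 × 344 = 1032
  C-F: 1 × 469 = 469
  C-H: 9 × 399 = 3591
  Σ(formed) = 5092 kJ
ΔH = Σ(broken) − Σ(formed) = 5054 − 5092 = −38 kJ

ΔH ≈ −38 kJ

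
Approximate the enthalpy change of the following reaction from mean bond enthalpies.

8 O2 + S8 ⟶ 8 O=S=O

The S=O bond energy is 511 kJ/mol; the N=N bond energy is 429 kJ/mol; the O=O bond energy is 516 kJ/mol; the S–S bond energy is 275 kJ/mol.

Bonds broken (reactants):
  O=O: 8 × 516 = 4128
  S–S: 8 × 275 = 2200
  Σ(broken) = 6328 kJ
Bonds formed (products):
  S=O: 16 × 511 = 8176
  Σ(formed) = 8176 kJ
ΔH = Σ(broken) − Σ(formed) = 6328 − 8176 = −1848 kJ

ΔH ≈ −1848 kJ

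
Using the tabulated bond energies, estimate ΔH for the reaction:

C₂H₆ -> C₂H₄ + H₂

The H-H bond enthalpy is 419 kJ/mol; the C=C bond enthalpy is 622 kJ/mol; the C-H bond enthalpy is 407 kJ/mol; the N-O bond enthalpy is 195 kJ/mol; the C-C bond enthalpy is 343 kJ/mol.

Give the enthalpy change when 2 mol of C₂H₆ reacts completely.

ΔH = +232 kJ

Bonds broken (reactants):
  C-C: 1 × 343 = 343
  C-H: 6 × 407 = 2442
  Σ(broken) = 2785 kJ
Bonds formed (products):
  C-H: 4 × 407 = 1628
  C=C: 1 × 622 = 622
  H-H: 1 × 419 = 419
  Σ(formed) = 2669 kJ
ΔH = Σ(broken) − Σ(formed) = 2785 − 2669 = +116 kJ
For 2× the reaction as written: 2 × (+116) = +232 kJ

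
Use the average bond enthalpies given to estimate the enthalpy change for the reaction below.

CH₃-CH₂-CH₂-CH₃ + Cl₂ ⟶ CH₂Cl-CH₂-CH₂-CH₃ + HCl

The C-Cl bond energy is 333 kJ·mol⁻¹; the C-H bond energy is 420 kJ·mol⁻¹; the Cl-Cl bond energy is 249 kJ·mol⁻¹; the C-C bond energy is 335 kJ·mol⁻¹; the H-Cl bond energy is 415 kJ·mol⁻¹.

Bonds broken (reactants):
  C-C: 3 × 335 = 1005
  C-H: 10 × 420 = 4200
  Cl-Cl: 1 × 249 = 249
  Σ(broken) = 5454 kJ
Bonds formed (products):
  C-C: 3 × 335 = 1005
  C-Cl: 1 × 333 = 333
  C-H: 9 × 420 = 3780
  H-Cl: 1 × 415 = 415
  Σ(formed) = 5533 kJ
ΔH = Σ(broken) − Σ(formed) = 5454 − 5533 = −79 kJ

ΔH ≈ −79 kJ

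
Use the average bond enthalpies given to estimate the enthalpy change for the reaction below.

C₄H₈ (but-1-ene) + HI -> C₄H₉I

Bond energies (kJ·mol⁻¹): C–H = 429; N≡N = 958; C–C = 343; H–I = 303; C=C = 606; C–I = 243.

Bonds broken (reactants):
  C–C: 2 × 343 = 686
  C–H: 8 × 429 = 3432
  C=C: 1 × 606 = 606
  H–I: 1 × 303 = 303
  Σ(broken) = 5027 kJ
Bonds formed (products):
  C–C: 3 × 343 = 1029
  C–H: 9 × 429 = 3861
  C–I: 1 × 243 = 243
  Σ(formed) = 5133 kJ
ΔH = Σ(broken) − Σ(formed) = 5027 − 5133 = −106 kJ

ΔH ≈ −106 kJ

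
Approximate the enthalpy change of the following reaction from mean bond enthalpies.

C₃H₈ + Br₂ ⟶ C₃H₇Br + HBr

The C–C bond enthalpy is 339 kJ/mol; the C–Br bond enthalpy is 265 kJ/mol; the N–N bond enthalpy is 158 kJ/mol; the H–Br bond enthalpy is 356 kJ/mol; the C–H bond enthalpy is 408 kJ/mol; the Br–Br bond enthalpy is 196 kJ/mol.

ΔH ≈ −17 kJ

Bonds broken (reactants):
  Br–Br: 1 × 196 = 196
  C–C: 2 × 339 = 678
  C–H: 8 × 408 = 3264
  Σ(broken) = 4138 kJ
Bonds formed (products):
  C–Br: 1 × 265 = 265
  C–C: 2 × 339 = 678
  C–H: 7 × 408 = 2856
  H–Br: 1 × 356 = 356
  Σ(formed) = 4155 kJ
ΔH = Σ(broken) − Σ(formed) = 4138 − 4155 = −17 kJ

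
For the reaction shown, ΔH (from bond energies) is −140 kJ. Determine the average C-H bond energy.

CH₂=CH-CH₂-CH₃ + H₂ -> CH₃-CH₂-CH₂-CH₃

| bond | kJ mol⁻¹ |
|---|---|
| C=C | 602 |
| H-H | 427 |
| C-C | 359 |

D(C-H) ≈ 405 kJ/mol

Let D be the C-H bond energy.
Σ(broken) = 2×359 + 8×D + 1×602 + 1×427 = 1747 + 8D
Σ(formed) = 3×359 + 10×D = 1077 + 10D
ΔH = Σ(broken) − Σ(formed) = (1747 + 8D) − (1077 + 10D) = +670 − 2D
Setting this equal to −140 kJ gives 2D = 810, so D = 405 kJ/mol.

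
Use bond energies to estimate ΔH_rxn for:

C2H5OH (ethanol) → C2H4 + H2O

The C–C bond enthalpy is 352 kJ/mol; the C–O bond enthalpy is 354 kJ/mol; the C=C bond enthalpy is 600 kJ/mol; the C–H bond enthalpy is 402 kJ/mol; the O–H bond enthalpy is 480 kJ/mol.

ΔH ≈ +28 kJ

Bonds broken (reactants):
  C–C: 1 × 352 = 352
  C–H: 5 × 402 = 2010
  C–O: 1 × 354 = 354
  O–H: 1 × 480 = 480
  Σ(broken) = 3196 kJ
Bonds formed (products):
  C–H: 4 × 402 = 1608
  C=C: 1 × 600 = 600
  O–H: 2 × 480 = 960
  Σ(formed) = 3168 kJ
ΔH = Σ(broken) − Σ(formed) = 3196 − 3168 = +28 kJ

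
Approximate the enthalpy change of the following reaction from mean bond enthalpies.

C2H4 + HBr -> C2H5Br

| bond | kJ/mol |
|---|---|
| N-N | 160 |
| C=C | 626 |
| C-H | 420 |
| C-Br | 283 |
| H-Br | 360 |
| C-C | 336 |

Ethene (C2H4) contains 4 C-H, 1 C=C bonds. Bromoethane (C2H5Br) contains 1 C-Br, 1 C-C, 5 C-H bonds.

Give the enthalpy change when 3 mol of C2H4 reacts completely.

ΔH = −159 kJ

Bonds broken (reactants):
  C-H: 4 × 420 = 1680
  C=C: 1 × 626 = 626
  H-Br: 1 × 360 = 360
  Σ(broken) = 2666 kJ
Bonds formed (products):
  C-Br: 1 × 283 = 283
  C-C: 1 × 336 = 336
  C-H: 5 × 420 = 2100
  Σ(formed) = 2719 kJ
ΔH = Σ(broken) − Σ(formed) = 2666 − 2719 = −53 kJ
For 3× the reaction as written: 3 × (−53) = −159 kJ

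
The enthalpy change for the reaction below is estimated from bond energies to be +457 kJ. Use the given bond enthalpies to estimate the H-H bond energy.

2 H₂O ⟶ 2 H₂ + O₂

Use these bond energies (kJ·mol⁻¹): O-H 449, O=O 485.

D(H-H) ≈ 427 kJ/mol

Let D be the H-H bond energy.
Σ(broken) = 4×449 = 1796
Σ(formed) = 2×D + 1×485 = 485 + 2D
ΔH = Σ(broken) − Σ(formed) = (1796) − (485 + 2D) = +1311 − 2D
Setting this equal to +457 kJ gives 2D = 854, so D = 427 kJ/mol.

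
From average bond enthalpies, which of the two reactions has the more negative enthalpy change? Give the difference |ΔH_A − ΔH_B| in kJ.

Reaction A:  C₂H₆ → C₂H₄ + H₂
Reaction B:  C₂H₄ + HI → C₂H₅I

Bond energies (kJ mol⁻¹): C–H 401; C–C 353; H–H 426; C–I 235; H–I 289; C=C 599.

Reaction B, by 231 kJ

Reaction A:
  Bonds broken (reactants):
    C–C: 1 × 353 = 353
    C–H: 6 × 401 = 2406
    Σ(broken) = 2759 kJ
  Bonds formed (products):
    C–H: 4 × 401 = 1604
    C=C: 1 × 599 = 599
    H–H: 1 × 426 = 426
    Σ(formed) = 2629 kJ
  ΔH_A = 2759 − 2629 = +130 kJ
Reaction B:
  Bonds broken (reactants):
    C–H: 4 × 401 = 1604
    C=C: 1 × 599 = 599
    H–I: 1 × 289 = 289
    Σ(broken) = 2492 kJ
  Bonds formed (products):
    C–C: 1 × 353 = 353
    C–H: 5 × 401 = 2005
    C–I: 1 × 235 = 235
    Σ(formed) = 2593 kJ
  ΔH_B = 2492 − 2593 = −101 kJ
ΔH_A − ΔH_B = +231 kJ, so reaction B has the more negative ΔH; |ΔH_A − ΔH_B| = 231 kJ.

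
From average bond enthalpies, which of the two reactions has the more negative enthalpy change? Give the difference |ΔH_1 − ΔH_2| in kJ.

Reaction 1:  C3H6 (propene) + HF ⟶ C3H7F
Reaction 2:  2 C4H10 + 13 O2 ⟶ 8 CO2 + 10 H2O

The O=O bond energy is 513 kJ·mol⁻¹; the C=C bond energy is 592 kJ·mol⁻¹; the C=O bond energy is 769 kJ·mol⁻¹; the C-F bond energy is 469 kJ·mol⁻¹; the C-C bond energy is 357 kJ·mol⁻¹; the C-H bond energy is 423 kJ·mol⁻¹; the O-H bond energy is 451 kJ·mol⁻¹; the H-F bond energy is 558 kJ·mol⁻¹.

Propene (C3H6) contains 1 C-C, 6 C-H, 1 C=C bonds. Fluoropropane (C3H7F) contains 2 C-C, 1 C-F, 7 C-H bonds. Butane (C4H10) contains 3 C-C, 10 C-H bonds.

Reaction 2, by 3954 kJ

Reaction 1:
  Bonds broken (reactants):
    C-C: 1 × 357 = 357
    C-H: 6 × 423 = 2538
    C=C: 1 × 592 = 592
    H-F: 1 × 558 = 558
    Σ(broken) = 4045 kJ
  Bonds formed (products):
    C-C: 2 × 357 = 714
    C-F: 1 × 469 = 469
    C-H: 7 × 423 = 2961
    Σ(formed) = 4144 kJ
  ΔH_1 = 4045 − 4144 = −99 kJ
Reaction 2:
  Bonds broken (reactants):
    C-C: 6 × 357 = 2142
    C-H: 20 × 423 = 8460
    O=O: 13 × 513 = 6669
    Σ(broken) = 17271 kJ
  Bonds formed (products):
    C=O: 16 × 769 = 12304
    O-H: 20 × 451 = 9020
    Σ(formed) = 21324 kJ
  ΔH_2 = 17271 − 21324 = −4053 kJ
ΔH_1 − ΔH_2 = +3954 kJ, so reaction 2 has the more negative ΔH; |ΔH_1 − ΔH_2| = 3954 kJ.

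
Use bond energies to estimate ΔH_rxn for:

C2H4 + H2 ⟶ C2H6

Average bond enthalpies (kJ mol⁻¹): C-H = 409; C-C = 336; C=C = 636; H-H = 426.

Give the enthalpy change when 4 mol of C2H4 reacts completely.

ΔH = −368 kJ

Bonds broken (reactants):
  C-H: 4 × 409 = 1636
  C=C: 1 × 636 = 636
  H-H: 1 × 426 = 426
  Σ(broken) = 2698 kJ
Bonds formed (products):
  C-C: 1 × 336 = 336
  C-H: 6 × 409 = 2454
  Σ(formed) = 2790 kJ
ΔH = Σ(broken) − Σ(formed) = 2698 − 2790 = −92 kJ
For 4× the reaction as written: 4 × (−92) = −368 kJ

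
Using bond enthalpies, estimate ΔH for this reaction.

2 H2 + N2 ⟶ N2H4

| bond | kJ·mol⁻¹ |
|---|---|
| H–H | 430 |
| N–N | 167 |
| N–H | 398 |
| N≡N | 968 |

ΔH ≈ +69 kJ

Bonds broken (reactants):
  H–H: 2 × 430 = 860
  N≡N: 1 × 968 = 968
  Σ(broken) = 1828 kJ
Bonds formed (products):
  N–H: 4 × 398 = 1592
  N–N: 1 × 167 = 167
  Σ(formed) = 1759 kJ
ΔH = Σ(broken) − Σ(formed) = 1828 − 1759 = +69 kJ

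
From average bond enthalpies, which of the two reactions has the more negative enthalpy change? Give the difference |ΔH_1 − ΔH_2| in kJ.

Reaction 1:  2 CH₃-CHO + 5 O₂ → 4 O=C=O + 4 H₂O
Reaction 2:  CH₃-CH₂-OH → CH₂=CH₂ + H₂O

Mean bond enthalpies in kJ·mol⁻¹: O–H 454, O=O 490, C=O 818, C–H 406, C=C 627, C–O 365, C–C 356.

Reaction 1:
  Bonds broken (reactants):
    C–C: 2 × 356 = 712
    C–H: 8 × 406 = 3248
    C=O: 2 × 818 = 1636
    O=O: 5 × 490 = 2450
    Σ(broken) = 8046 kJ
  Bonds formed (products):
    C=O: 8 × 818 = 6544
    O–H: 8 × 454 = 3632
    Σ(formed) = 10176 kJ
  ΔH_1 = 8046 − 10176 = −2130 kJ
Reaction 2:
  Bonds broken (reactants):
    C–C: 1 × 356 = 356
    C–H: 5 × 406 = 2030
    C–O: 1 × 365 = 365
    O–H: 1 × 454 = 454
    Σ(broken) = 3205 kJ
  Bonds formed (products):
    C–H: 4 × 406 = 1624
    C=C: 1 × 627 = 627
    O–H: 2 × 454 = 908
    Σ(formed) = 3159 kJ
  ΔH_2 = 3205 − 3159 = +46 kJ
ΔH_1 − ΔH_2 = −2176 kJ, so reaction 1 has the more negative ΔH; |ΔH_1 − ΔH_2| = 2176 kJ.

Reaction 1, by 2176 kJ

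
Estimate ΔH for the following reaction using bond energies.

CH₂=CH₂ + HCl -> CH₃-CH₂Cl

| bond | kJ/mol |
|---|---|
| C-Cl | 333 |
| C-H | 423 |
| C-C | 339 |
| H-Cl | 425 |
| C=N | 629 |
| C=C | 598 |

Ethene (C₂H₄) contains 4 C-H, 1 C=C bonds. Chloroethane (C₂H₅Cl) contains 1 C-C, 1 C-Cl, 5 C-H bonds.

ΔH ≈ −72 kJ

Bonds broken (reactants):
  C-H: 4 × 423 = 1692
  C=C: 1 × 598 = 598
  H-Cl: 1 × 425 = 425
  Σ(broken) = 2715 kJ
Bonds formed (products):
  C-C: 1 × 339 = 339
  C-Cl: 1 × 333 = 333
  C-H: 5 × 423 = 2115
  Σ(formed) = 2787 kJ
ΔH = Σ(broken) − Σ(formed) = 2715 − 2787 = −72 kJ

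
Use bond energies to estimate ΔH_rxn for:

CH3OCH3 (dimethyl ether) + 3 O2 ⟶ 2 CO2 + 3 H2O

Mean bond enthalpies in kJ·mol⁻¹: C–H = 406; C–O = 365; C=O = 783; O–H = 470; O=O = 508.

Bonds broken (reactants):
  C–H: 6 × 406 = 2436
  C–O: 2 × 365 = 730
  O=O: 3 × 508 = 1524
  Σ(broken) = 4690 kJ
Bonds formed (products):
  C=O: 4 × 783 = 3132
  O–H: 6 × 470 = 2820
  Σ(formed) = 5952 kJ
ΔH = Σ(broken) − Σ(formed) = 4690 − 5952 = −1262 kJ

ΔH ≈ −1262 kJ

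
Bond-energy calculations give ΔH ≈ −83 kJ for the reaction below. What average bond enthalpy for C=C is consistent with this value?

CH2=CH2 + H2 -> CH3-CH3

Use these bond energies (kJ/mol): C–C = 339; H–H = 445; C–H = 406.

D(C=C) ≈ 623 kJ/mol

Let D be the C=C bond energy.
Σ(broken) = 4×406 + 1×D + 1×445 = 2069 + D
Σ(formed) = 1×339 + 6×406 = 2775
ΔH = Σ(broken) − Σ(formed) = (2069 + D) − (2775) = −706 + D
Setting this equal to −83 kJ gives D = 623 kJ/mol.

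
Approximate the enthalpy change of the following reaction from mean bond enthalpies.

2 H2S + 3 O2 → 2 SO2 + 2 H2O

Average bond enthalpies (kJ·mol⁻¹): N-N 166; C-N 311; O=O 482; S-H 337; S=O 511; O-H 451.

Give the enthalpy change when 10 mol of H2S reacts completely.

ΔH = −5270 kJ

Bonds broken (reactants):
  O=O: 3 × 482 = 1446
  S-H: 4 × 337 = 1348
  Σ(broken) = 2794 kJ
Bonds formed (products):
  O-H: 4 × 451 = 1804
  S=O: 4 × 511 = 2044
  Σ(formed) = 3848 kJ
ΔH = Σ(broken) − Σ(formed) = 2794 − 3848 = −1054 kJ
For 5× the reaction as written: 5 × (−1054) = −5270 kJ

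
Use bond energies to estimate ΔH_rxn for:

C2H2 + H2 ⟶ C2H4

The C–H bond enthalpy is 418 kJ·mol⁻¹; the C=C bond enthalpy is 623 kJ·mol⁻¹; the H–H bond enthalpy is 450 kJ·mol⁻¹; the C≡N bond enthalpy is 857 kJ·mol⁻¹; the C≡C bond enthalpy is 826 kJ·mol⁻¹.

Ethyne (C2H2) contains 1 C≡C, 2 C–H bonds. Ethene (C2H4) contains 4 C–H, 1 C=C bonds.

Bonds broken (reactants):
  C≡C: 1 × 826 = 826
  C–H: 2 × 418 = 836
  H–H: 1 × 450 = 450
  Σ(broken) = 2112 kJ
Bonds formed (products):
  C–H: 4 × 418 = 1672
  C=C: 1 × 623 = 623
  Σ(formed) = 2295 kJ
ΔH = Σ(broken) − Σ(formed) = 2112 − 2295 = −183 kJ

ΔH ≈ −183 kJ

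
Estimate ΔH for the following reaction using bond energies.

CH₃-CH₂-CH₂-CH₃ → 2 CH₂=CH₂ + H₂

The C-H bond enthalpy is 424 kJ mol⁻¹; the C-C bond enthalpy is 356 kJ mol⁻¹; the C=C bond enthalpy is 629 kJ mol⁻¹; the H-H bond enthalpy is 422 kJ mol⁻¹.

ΔH ≈ +236 kJ

Bonds broken (reactants):
  C-C: 3 × 356 = 1068
  C-H: 10 × 424 = 4240
  Σ(broken) = 5308 kJ
Bonds formed (products):
  C-H: 8 × 424 = 3392
  C=C: 2 × 629 = 1258
  H-H: 1 × 422 = 422
  Σ(formed) = 5072 kJ
ΔH = Σ(broken) − Σ(formed) = 5308 − 5072 = +236 kJ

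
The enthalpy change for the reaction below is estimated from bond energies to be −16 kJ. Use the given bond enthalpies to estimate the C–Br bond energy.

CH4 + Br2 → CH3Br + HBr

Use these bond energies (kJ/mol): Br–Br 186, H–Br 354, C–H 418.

D(C–Br) ≈ 266 kJ/mol

Let D be the C–Br bond energy.
Σ(broken) = 1×186 + 4×418 = 1858
Σ(formed) = 1×D + 3×418 + 1×354 = 1608 + D
ΔH = Σ(broken) − Σ(formed) = (1858) − (1608 + D) = +250 − D
Setting this equal to −16 kJ gives D = 266 kJ/mol.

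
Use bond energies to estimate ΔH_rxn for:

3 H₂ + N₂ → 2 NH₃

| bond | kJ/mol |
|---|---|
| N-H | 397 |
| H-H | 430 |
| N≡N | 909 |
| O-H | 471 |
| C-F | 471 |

Bonds broken (reactants):
  H-H: 3 × 430 = 1290
  N≡N: 1 × 909 = 909
  Σ(broken) = 2199 kJ
Bonds formed (products):
  N-H: 6 × 397 = 2382
  Σ(formed) = 2382 kJ
ΔH = Σ(broken) − Σ(formed) = 2199 − 2382 = −183 kJ

ΔH ≈ −183 kJ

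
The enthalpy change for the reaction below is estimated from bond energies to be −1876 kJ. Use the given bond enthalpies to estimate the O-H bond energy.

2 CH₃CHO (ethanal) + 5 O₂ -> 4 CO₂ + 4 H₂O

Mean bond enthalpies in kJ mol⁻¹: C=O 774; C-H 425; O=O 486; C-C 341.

Let D be the O-H bond energy.
Σ(broken) = 2×341 + 8×425 + 2×774 + 5×486 = 8060
Σ(formed) = 8×774 + 8×D = 6192 + 8D
ΔH = Σ(broken) − Σ(formed) = (8060) − (6192 + 8D) = +1868 − 8D
Setting this equal to −1876 kJ gives 8D = 3744, so D = 468 kJ/mol.

D(O-H) ≈ 468 kJ/mol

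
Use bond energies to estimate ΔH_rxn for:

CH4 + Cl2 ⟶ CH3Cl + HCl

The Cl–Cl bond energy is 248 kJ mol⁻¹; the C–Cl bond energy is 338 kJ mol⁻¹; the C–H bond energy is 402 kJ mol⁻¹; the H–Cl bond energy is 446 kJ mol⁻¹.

Bonds broken (reactants):
  C–H: 4 × 402 = 1608
  Cl–Cl: 1 × 248 = 248
  Σ(broken) = 1856 kJ
Bonds formed (products):
  C–Cl: 1 × 338 = 338
  C–H: 3 × 402 = 1206
  H–Cl: 1 × 446 = 446
  Σ(formed) = 1990 kJ
ΔH = Σ(broken) − Σ(formed) = 1856 − 1990 = −134 kJ

ΔH ≈ −134 kJ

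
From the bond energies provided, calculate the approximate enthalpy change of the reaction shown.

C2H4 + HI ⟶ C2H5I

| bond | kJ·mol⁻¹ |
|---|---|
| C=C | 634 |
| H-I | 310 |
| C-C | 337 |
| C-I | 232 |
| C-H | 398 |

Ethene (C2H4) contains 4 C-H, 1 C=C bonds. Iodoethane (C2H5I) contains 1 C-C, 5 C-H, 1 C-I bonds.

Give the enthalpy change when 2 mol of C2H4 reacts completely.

Bonds broken (reactants):
  C-H: 4 × 398 = 1592
  C=C: 1 × 634 = 634
  H-I: 1 × 310 = 310
  Σ(broken) = 2536 kJ
Bonds formed (products):
  C-C: 1 × 337 = 337
  C-H: 5 × 398 = 1990
  C-I: 1 × 232 = 232
  Σ(formed) = 2559 kJ
ΔH = Σ(broken) − Σ(formed) = 2536 − 2559 = −23 kJ
For 2× the reaction as written: 2 × (−23) = −46 kJ

ΔH = −46 kJ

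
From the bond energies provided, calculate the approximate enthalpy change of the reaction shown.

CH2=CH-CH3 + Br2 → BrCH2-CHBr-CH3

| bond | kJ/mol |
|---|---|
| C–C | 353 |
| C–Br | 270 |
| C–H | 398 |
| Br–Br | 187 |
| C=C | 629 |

Bonds broken (reactants):
  Br–Br: 1 × 187 = 187
  C–C: 1 × 353 = 353
  C–H: 6 × 398 = 2388
  C=C: 1 × 629 = 629
  Σ(broken) = 3557 kJ
Bonds formed (products):
  C–Br: 2 × 270 = 540
  C–C: 2 × 353 = 706
  C–H: 6 × 398 = 2388
  Σ(formed) = 3634 kJ
ΔH = Σ(broken) − Σ(formed) = 3557 − 3634 = −77 kJ

ΔH ≈ −77 kJ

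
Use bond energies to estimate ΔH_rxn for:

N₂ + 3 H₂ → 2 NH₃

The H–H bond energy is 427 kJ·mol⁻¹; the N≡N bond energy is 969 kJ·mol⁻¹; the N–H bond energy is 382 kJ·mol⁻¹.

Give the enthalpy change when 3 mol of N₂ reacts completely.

ΔH = −126 kJ

Bonds broken (reactants):
  H–H: 3 × 427 = 1281
  N≡N: 1 × 969 = 969
  Σ(broken) = 2250 kJ
Bonds formed (products):
  N–H: 6 × 382 = 2292
  Σ(formed) = 2292 kJ
ΔH = Σ(broken) − Σ(formed) = 2250 − 2292 = −42 kJ
For 3× the reaction as written: 3 × (−42) = −126 kJ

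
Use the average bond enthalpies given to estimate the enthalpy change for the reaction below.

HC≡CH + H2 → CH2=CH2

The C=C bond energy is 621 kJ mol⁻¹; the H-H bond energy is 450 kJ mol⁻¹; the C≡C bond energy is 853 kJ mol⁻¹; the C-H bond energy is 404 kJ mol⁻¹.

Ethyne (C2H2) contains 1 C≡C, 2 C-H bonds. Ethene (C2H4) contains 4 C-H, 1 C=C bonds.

ΔH ≈ −126 kJ

Bonds broken (reactants):
  C≡C: 1 × 853 = 853
  C-H: 2 × 404 = 808
  H-H: 1 × 450 = 450
  Σ(broken) = 2111 kJ
Bonds formed (products):
  C-H: 4 × 404 = 1616
  C=C: 1 × 621 = 621
  Σ(formed) = 2237 kJ
ΔH = Σ(broken) − Σ(formed) = 2111 − 2237 = −126 kJ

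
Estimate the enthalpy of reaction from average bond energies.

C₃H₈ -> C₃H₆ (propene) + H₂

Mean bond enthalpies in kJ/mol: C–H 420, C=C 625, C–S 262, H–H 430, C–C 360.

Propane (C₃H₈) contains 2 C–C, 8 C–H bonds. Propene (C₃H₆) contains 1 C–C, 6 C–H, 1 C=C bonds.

ΔH ≈ +145 kJ

Bonds broken (reactants):
  C–C: 2 × 360 = 720
  C–H: 8 × 420 = 3360
  Σ(broken) = 4080 kJ
Bonds formed (products):
  C–C: 1 × 360 = 360
  C–H: 6 × 420 = 2520
  C=C: 1 × 625 = 625
  H–H: 1 × 430 = 430
  Σ(formed) = 3935 kJ
ΔH = Σ(broken) − Σ(formed) = 4080 − 3935 = +145 kJ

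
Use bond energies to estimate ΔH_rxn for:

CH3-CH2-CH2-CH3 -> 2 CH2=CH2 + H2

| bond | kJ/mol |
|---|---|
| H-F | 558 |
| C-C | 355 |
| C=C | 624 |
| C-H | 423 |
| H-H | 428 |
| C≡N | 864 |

ΔH ≈ +235 kJ

Bonds broken (reactants):
  C-C: 3 × 355 = 1065
  C-H: 10 × 423 = 4230
  Σ(broken) = 5295 kJ
Bonds formed (products):
  C-H: 8 × 423 = 3384
  C=C: 2 × 624 = 1248
  H-H: 1 × 428 = 428
  Σ(formed) = 5060 kJ
ΔH = Σ(broken) − Σ(formed) = 5295 − 5060 = +235 kJ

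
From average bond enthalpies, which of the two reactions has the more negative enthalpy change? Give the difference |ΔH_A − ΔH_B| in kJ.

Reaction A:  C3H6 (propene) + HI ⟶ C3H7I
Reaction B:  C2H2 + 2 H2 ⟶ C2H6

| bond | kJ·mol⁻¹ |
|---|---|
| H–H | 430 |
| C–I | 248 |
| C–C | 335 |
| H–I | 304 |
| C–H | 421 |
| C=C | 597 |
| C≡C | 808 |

Reaction A:
  Bonds broken (reactants):
    C–C: 1 × 335 = 335
    C–H: 6 × 421 = 2526
    C=C: 1 × 597 = 597
    H–I: 1 × 304 = 304
    Σ(broken) = 3762 kJ
  Bonds formed (products):
    C–C: 2 × 335 = 670
    C–H: 7 × 421 = 2947
    C–I: 1 × 248 = 248
    Σ(formed) = 3865 kJ
  ΔH_A = 3762 − 3865 = −103 kJ
Reaction B:
  Bonds broken (reactants):
    C≡C: 1 × 808 = 808
    C–H: 2 × 421 = 842
    H–H: 2 × 430 = 860
    Σ(broken) = 2510 kJ
  Bonds formed (products):
    C–C: 1 × 335 = 335
    C–H: 6 × 421 = 2526
    Σ(formed) = 2861 kJ
  ΔH_B = 2510 − 2861 = −351 kJ
ΔH_A − ΔH_B = +248 kJ, so reaction B has the more negative ΔH; |ΔH_A − ΔH_B| = 248 kJ.

Reaction B, by 248 kJ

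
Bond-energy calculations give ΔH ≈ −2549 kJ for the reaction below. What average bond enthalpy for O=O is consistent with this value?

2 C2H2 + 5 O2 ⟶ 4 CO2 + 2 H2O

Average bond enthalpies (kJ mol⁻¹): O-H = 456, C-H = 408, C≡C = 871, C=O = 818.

Let D be the O=O bond energy.
Σ(broken) = 2×871 + 4×408 + 5×D = 3374 + 5D
Σ(formed) = 8×818 + 4×456 = 8368
ΔH = Σ(broken) − Σ(formed) = (3374 + 5D) − (8368) = −4994 + 5D
Setting this equal to −2549 kJ gives 5D = 2445, so D = 489 kJ/mol.

D(O=O) ≈ 489 kJ/mol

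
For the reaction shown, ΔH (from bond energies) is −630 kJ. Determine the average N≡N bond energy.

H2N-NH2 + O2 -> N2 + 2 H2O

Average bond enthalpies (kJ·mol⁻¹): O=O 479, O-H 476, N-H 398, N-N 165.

Let D be the N≡N bond energy.
Σ(broken) = 4×398 + 1×165 + 1×479 = 2236
Σ(formed) = 1×D + 4×476 = 1904 + D
ΔH = Σ(broken) − Σ(formed) = (2236) − (1904 + D) = +332 − D
Setting this equal to −630 kJ gives D = 962 kJ/mol.

D(N≡N) ≈ 962 kJ/mol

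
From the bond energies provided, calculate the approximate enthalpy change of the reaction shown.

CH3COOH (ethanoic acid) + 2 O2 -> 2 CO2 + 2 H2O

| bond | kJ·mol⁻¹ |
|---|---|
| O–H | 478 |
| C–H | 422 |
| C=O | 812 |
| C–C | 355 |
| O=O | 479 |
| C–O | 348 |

Bonds broken (reactants):
  C–C: 1 × 355 = 355
  C–H: 3 × 422 = 1266
  C–O: 1 × 348 = 348
  C=O: 1 × 812 = 812
  O–H: 1 × 478 = 478
  O=O: 2 × 479 = 958
  Σ(broken) = 4217 kJ
Bonds formed (products):
  C=O: 4 × 812 = 3248
  O–H: 4 × 478 = 1912
  Σ(formed) = 5160 kJ
ΔH = Σ(broken) − Σ(formed) = 4217 − 5160 = −943 kJ

ΔH ≈ −943 kJ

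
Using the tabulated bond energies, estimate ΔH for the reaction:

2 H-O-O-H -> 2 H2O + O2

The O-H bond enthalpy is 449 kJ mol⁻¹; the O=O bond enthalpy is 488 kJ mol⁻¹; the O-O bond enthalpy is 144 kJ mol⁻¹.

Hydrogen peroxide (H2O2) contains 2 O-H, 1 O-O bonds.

ΔH ≈ −200 kJ

Bonds broken (reactants):
  O-H: 4 × 449 = 1796
  O-O: 2 × 144 = 288
  Σ(broken) = 2084 kJ
Bonds formed (products):
  O-H: 4 × 449 = 1796
  O=O: 1 × 488 = 488
  Σ(formed) = 2284 kJ
ΔH = Σ(broken) − Σ(formed) = 2084 − 2284 = −200 kJ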